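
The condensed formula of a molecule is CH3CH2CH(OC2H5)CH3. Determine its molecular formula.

C6H14O

Atom tally by fragment:
  CH3 → C:1 H:3
  CH2 → C:1 H:2
  CH(OC2H5) → C:3 H:6 O:1
  CH3 → C:1 H:3
Element totals:
  C: 6
  H: 14
  O: 1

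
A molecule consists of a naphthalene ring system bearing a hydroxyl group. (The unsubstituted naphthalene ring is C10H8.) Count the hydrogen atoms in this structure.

8

Atom tally by fragment:
  naphthalene ring system core → C:10 H:8
  (− 1 ring H displaced by substituents)
  + OH → O:1 H:1
Element totals:
  C: 10
  H: 8
  O: 1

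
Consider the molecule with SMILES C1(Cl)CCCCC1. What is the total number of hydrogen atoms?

Atom tally by fragment:
  cyclohexane ring core → C:6 H:12
  (− 1 ring H displaced by substituents)
  + Cl → Cl:1
Element totals:
  C: 6
  H: 11
  Cl: 1

11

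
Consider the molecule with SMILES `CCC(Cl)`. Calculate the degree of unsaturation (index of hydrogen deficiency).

0

Atom tally by fragment:
  CH3 → C:1 H:3
  CH2 → C:1 H:2
  CH2Cl → C:1 H:2 Cl:1
Element totals:
  C: 3
  H: 7
  Cl: 1
Molecular formula: C3H7Cl.
DoU = (2C + 2 + N − H − X) / 2 = (2·3 + 2 + 0 − 7 − 1) / 2 = 0.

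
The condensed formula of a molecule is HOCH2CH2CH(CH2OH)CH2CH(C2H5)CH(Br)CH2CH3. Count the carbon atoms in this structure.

Atom tally by fragment:
  HOCH2CH2 → C:2 H:5 O:1
  CH(CH2OH) → C:2 H:4 O:1
  CH2 → C:1 H:2
  CH(C2H5) → C:3 H:6
  CH(Br) → C:1 H:1 Br:1
  CH2 → C:1 H:2
  CH3 → C:1 H:3
Element totals:
  C: 11
  H: 23
  Br: 1
  O: 2

11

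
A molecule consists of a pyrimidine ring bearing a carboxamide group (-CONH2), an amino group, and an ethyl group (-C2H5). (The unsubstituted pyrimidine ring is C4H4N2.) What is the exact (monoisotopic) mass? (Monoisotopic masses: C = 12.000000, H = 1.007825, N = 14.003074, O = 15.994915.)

Atom tally by fragment:
  pyrimidine ring core → C:4 H:4 N:2
  (− 3 ring H displaced by substituents)
  + CONH2 → C:1 H:2 O:1 N:1
  + NH2 → N:1 H:2
  + C2H5 → C:2 H:5
Element totals:
  C: 7
  H: 10
  N: 4
  O: 1
Molecular formula: C7H10N4O.
  M = 7(12.0) + 10(1.007825) + 4(14.003074) + 15.994915
    = 84.000000 + 10.078250 + 56.012296 + 15.994915 = 166.085461

166.0855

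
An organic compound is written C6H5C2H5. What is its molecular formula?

C8H10

Atom tally by fragment:
  benzene ring core → C:6 H:6
  (− 1 ring H displaced by substituents)
  + C2H5 → C:2 H:5
Element totals:
  C: 8
  H: 10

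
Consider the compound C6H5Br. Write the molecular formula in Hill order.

C6H5Br

Atom tally by fragment:
  benzene ring core → C:6 H:6
  (− 1 ring H displaced by substituents)
  + Br → Br:1
Element totals:
  C: 6
  H: 5
  Br: 1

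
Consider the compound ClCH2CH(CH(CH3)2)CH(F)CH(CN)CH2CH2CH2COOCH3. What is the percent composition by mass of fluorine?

Atom tally by fragment:
  ClCH2 → C:1 H:2 Cl:1
  CH(CH(CH3)2) → C:4 H:8
  CH(F) → C:1 H:1 F:1
  CH(CN) → C:2 H:1 N:1
  CH2 → C:1 H:2
  CH2 → C:1 H:2
  CH2COOCH3 → C:3 H:5 O:2
Element totals:
  C: 13
  H: 21
  Cl: 1
  F: 1
  N: 1
  O: 2
Molecular formula: C13H21ClFNO2.
Molar mass = 277.764 g/mol.
Mass from F: 1 × 18.998 = 18.998 g/mol.
%F = 18.998 / 277.764 × 100 = 6.84%.

6.84%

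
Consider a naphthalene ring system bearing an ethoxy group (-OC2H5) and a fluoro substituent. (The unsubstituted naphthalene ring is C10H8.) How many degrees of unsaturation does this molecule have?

Atom tally by fragment:
  naphthalene ring system core → C:10 H:8
  (− 2 ring H displaced by substituents)
  + OC2H5 → C:2 H:5 O:1
  + F → F:1
Element totals:
  C: 12
  H: 11
  F: 1
  O: 1
Molecular formula: C12H11FO.
DoU = (2C + 2 + N − H − X) / 2 = (2·12 + 2 + 0 − 11 − 1) / 2 = 7.

7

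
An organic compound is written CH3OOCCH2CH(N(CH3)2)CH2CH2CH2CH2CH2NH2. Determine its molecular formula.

Atom tally by fragment:
  CH3OOCCH2 → C:3 H:5 O:2
  CH(N(CH3)2) → C:3 H:7 N:1
  CH2 → C:1 H:2
  CH2 → C:1 H:2
  CH2 → C:1 H:2
  CH2 → C:1 H:2
  CH2NH2 → C:1 H:4 N:1
Element totals:
  C: 11
  H: 24
  N: 2
  O: 2

C11H24N2O2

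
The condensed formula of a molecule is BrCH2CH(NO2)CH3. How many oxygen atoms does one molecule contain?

2

Atom tally by fragment:
  BrCH2 → C:1 H:2 Br:1
  CH(NO2) → C:1 H:1 N:1 O:2
  CH3 → C:1 H:3
Element totals:
  C: 3
  H: 6
  Br: 1
  N: 1
  O: 2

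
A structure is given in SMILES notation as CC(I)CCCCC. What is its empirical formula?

C7H15I

Atom tally by fragment:
  CH3 → C:1 H:3
  CH(I) → C:1 H:1 I:1
  CH2 → C:1 H:2
  CH2 → C:1 H:2
  CH2 → C:1 H:2
  CH2 → C:1 H:2
  CH3 → C:1 H:3
Element totals:
  C: 7
  H: 15
  I: 1
Molecular formula: C7H15I.
gcd of subscripts (7, 15, 1) = 1, so the empirical formula equals the molecular formula.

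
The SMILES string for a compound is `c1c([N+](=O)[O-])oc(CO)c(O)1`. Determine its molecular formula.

Atom tally by fragment:
  furan ring core → C:4 H:4 O:1
  (− 3 ring H displaced by substituents)
  + NO2 → N:1 O:2
  + CH2OH → C:1 H:3 O:1
  + OH → O:1 H:1
Element totals:
  C: 5
  H: 5
  N: 1
  O: 5

C5H5NO5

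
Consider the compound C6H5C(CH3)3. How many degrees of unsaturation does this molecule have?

4

Atom tally by fragment:
  benzene ring core → C:6 H:6
  (− 1 ring H displaced by substituents)
  + C(CH3)3 → C:4 H:9
Element totals:
  C: 10
  H: 14
Molecular formula: C10H14.
DoU = (2C + 2 + N − H − X) / 2 = (2·10 + 2 + 0 − 14 − 0) / 2 = 4.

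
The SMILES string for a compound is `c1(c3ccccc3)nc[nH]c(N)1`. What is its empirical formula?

C3H3N

Atom tally by fragment:
  imidazole ring core → C:3 H:4 N:2
  (− 2 ring H displaced by substituents)
  + C6H5 → C:6 H:5
  + NH2 → N:1 H:2
Element totals:
  C: 9
  H: 9
  N: 3
Molecular formula: C9H9N3.
gcd of subscripts = 3; dividing each by 3:
  C: 9/3 = 3
  H: 9/3 = 3
  N: 3/3 = 1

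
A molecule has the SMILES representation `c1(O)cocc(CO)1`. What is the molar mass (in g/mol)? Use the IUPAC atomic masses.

Atom tally by fragment:
  furan ring core → C:4 H:4 O:1
  (− 2 ring H displaced by substituents)
  + OH → O:1 H:1
  + CH2OH → C:1 H:3 O:1
Element totals:
  C: 5
  H: 6
  O: 3
Molecular formula: C5H6O3.
  M = 5(12.011) + 6(1.008) + 3(15.999)
    = 60.055 + 6.048 + 47.997 = 114.100

114.10 g/mol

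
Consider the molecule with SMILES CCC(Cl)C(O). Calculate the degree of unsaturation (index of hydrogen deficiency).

Atom tally by fragment:
  CH3 → C:1 H:3
  CH2 → C:1 H:2
  CH(Cl) → C:1 H:1 Cl:1
  CH2OH → C:1 H:3 O:1
Element totals:
  C: 4
  H: 9
  Cl: 1
  O: 1
Molecular formula: C4H9ClO.
DoU = (2C + 2 + N − H − X) / 2 = (2·4 + 2 + 0 − 9 − 1) / 2 = 0.

0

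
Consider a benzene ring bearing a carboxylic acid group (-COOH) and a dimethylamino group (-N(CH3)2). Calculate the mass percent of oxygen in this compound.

Atom tally by fragment:
  benzene ring core → C:6 H:6
  (− 2 ring H displaced by substituents)
  + COOH → C:1 H:1 O:2
  + N(CH3)2 → N:1 C:2 H:6
Element totals:
  C: 9
  H: 11
  N: 1
  O: 2
Molecular formula: C9H11NO2.
Molar mass = 165.192 g/mol.
Mass from O: 2 × 15.999 = 31.998 g/mol.
%O = 31.998 / 165.192 × 100 = 19.37%.

19.37%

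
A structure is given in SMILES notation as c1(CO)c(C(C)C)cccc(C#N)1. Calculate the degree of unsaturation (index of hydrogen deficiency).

6

Atom tally by fragment:
  benzene ring core → C:6 H:6
  (− 3 ring H displaced by substituents)
  + CH2OH → C:1 H:3 O:1
  + CH(CH3)2 → C:3 H:7
  + CN → C:1 N:1
Element totals:
  C: 11
  H: 13
  N: 1
  O: 1
Molecular formula: C11H13NO.
DoU = (2C + 2 + N − H − X) / 2 = (2·11 + 2 + 1 − 13 − 0) / 2 = 6.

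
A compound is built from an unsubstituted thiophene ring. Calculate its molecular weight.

84.14 g/mol

Atom tally by fragment:
  thiophene ring core → C:4 H:4 S:1
Element totals:
  C: 4
  H: 4
  S: 1
Molecular formula: C4H4S.
  M = 4(12.011) + 4(1.008) + 32.06
    = 48.044 + 4.032 + 32.060 = 84.136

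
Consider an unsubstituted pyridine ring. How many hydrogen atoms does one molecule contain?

5

Atom tally by fragment:
  pyridine ring core → C:5 H:5 N:1
Element totals:
  C: 5
  H: 5
  N: 1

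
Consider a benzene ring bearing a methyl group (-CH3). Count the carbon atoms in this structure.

7

Atom tally by fragment:
  benzene ring core → C:6 H:6
  (− 1 ring H displaced by substituents)
  + CH3 → C:1 H:3
Element totals:
  C: 7
  H: 8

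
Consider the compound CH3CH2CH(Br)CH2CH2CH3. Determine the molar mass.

Element totals:
  C: 6
  H: 13
  Br: 1
Molecular formula: C6H13Br.
  M = 6(12.011) + 13(1.008) + 79.904
    = 72.066 + 13.104 + 79.904 = 165.074

165.07 g/mol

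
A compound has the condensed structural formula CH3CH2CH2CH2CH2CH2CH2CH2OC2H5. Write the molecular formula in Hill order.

C10H22O

Element totals:
  C: 10
  H: 22
  O: 1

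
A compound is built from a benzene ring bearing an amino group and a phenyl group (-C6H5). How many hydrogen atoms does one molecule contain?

Atom tally by fragment:
  benzene ring core → C:6 H:6
  (− 2 ring H displaced by substituents)
  + NH2 → N:1 H:2
  + C6H5 → C:6 H:5
Element totals:
  C: 12
  H: 11
  N: 1

11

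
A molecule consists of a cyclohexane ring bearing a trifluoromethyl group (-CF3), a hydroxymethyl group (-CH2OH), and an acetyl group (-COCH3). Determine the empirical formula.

Atom tally by fragment:
  cyclohexane ring core → C:6 H:12
  (− 3 ring H displaced by substituents)
  + CF3 → C:1 F:3
  + CH2OH → C:1 H:3 O:1
  + COCH3 → C:2 H:3 O:1
Element totals:
  C: 10
  H: 15
  F: 3
  O: 2
Molecular formula: C10H15F3O2.
gcd of subscripts (10, 3, 15, 2) = 1, so the empirical formula equals the molecular formula.

C10H15F3O2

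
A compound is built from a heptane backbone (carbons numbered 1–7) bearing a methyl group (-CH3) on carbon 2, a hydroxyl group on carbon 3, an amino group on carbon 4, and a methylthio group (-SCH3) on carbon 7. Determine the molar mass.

191.33 g/mol

Atom tally by fragment:
  CH3 → C:1 H:3
  CH(CH3) → C:2 H:4
  CH(OH) → C:1 H:2 O:1
  CH(NH2) → C:1 H:3 N:1
  CH2 → C:1 H:2
  CH2 → C:1 H:2
  CH2SCH3 → C:2 H:5 S:1
Element totals:
  C: 9
  H: 21
  N: 1
  O: 1
  S: 1
Molecular formula: C9H21NOS.
  M = 9(12.011) + 21(1.008) + 14.007 + 15.999 + 32.06
    = 108.099 + 21.168 + 14.007 + 15.999 + 32.060 = 191.333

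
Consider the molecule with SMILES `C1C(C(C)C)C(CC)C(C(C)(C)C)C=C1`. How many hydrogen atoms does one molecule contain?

Atom tally by fragment:
  cyclohexene ring core → C:6 H:10
  (− 3 ring H displaced by substituents)
  + CH(CH3)2 → C:3 H:7
  + C2H5 → C:2 H:5
  + C(CH3)3 → C:4 H:9
Element totals:
  C: 15
  H: 28

28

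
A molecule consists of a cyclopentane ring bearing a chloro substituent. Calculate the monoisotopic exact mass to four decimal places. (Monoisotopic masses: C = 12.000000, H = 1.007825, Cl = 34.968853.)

104.0393

Atom tally by fragment:
  cyclopentane ring core → C:5 H:10
  (− 1 ring H displaced by substituents)
  + Cl → Cl:1
Element totals:
  C: 5
  H: 9
  Cl: 1
Molecular formula: C5H9Cl.
  M = 5(12.0) + 9(1.007825) + 34.968853
    = 60.000000 + 9.070425 + 34.968853 = 104.039278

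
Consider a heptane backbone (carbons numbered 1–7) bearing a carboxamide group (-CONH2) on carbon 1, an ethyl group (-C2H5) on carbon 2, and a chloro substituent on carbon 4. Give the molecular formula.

C10H20ClNO

Atom tally by fragment:
  H2NOCCH2 → C:2 H:4 O:1 N:1
  CH(C2H5) → C:3 H:6
  CH2 → C:1 H:2
  CH(Cl) → C:1 H:1 Cl:1
  CH2 → C:1 H:2
  CH2 → C:1 H:2
  CH3 → C:1 H:3
Element totals:
  C: 10
  H: 20
  Cl: 1
  N: 1
  O: 1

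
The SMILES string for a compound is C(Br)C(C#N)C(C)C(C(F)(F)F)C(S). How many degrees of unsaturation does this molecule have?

Atom tally by fragment:
  BrCH2 → C:1 H:2 Br:1
  CH(CN) → C:2 H:1 N:1
  CH(CH3) → C:2 H:4
  CH(CF3) → C:2 H:1 F:3
  CH2SH → C:1 H:3 S:1
Element totals:
  C: 8
  H: 11
  Br: 1
  F: 3
  N: 1
  S: 1
Molecular formula: C8H11BrF3NS.
DoU = (2C + 2 + N − H − X) / 2 = (2·8 + 2 + 1 − 11 − 4) / 2 = 2.

2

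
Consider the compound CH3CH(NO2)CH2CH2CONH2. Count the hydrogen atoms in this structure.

Element totals:
  C: 5
  H: 10
  N: 2
  O: 3

10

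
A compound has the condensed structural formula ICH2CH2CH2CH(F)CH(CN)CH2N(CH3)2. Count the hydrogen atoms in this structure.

16

Atom tally by fragment:
  ICH2 → C:1 H:2 I:1
  CH2 → C:1 H:2
  CH2 → C:1 H:2
  CH(F) → C:1 H:1 F:1
  CH(CN) → C:2 H:1 N:1
  CH2N(CH3)2 → C:3 H:8 N:1
Element totals:
  C: 9
  H: 16
  F: 1
  I: 1
  N: 2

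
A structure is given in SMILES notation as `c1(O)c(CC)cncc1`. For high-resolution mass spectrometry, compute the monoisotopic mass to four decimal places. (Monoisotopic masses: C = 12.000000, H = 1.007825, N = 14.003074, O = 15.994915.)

Atom tally by fragment:
  pyridine ring core → C:5 H:5 N:1
  (− 2 ring H displaced by substituents)
  + OH → O:1 H:1
  + C2H5 → C:2 H:5
Element totals:
  C: 7
  H: 9
  N: 1
  O: 1
Molecular formula: C7H9NO.
  M = 7(12.0) + 9(1.007825) + 14.003074 + 15.994915
    = 84.000000 + 9.070425 + 14.003074 + 15.994915 = 123.068414

123.0684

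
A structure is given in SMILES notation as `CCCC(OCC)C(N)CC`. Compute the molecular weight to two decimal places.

Atom tally by fragment:
  CH3 → C:1 H:3
  CH2 → C:1 H:2
  CH2 → C:1 H:2
  CH(OC2H5) → C:3 H:6 O:1
  CH(NH2) → C:1 H:3 N:1
  CH2 → C:1 H:2
  CH3 → C:1 H:3
Element totals:
  C: 9
  H: 21
  N: 1
  O: 1
Molecular formula: C9H21NO.
  M = 9(12.011) + 21(1.008) + 14.007 + 15.999
    = 108.099 + 21.168 + 14.007 + 15.999 = 159.273

159.27 g/mol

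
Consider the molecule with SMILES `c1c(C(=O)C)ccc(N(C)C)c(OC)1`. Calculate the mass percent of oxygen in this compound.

Atom tally by fragment:
  benzene ring core → C:6 H:6
  (− 3 ring H displaced by substituents)
  + COCH3 → C:2 H:3 O:1
  + N(CH3)2 → N:1 C:2 H:6
  + OCH3 → C:1 H:3 O:1
Element totals:
  C: 11
  H: 15
  N: 1
  O: 2
Molecular formula: C11H15NO2.
Molar mass = 193.246 g/mol.
Mass from O: 2 × 15.999 = 31.998 g/mol.
%O = 31.998 / 193.246 × 100 = 16.56%.

16.56%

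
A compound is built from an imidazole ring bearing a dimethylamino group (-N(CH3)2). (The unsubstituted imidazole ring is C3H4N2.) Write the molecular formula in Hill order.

Atom tally by fragment:
  imidazole ring core → C:3 H:4 N:2
  (− 1 ring H displaced by substituents)
  + N(CH3)2 → N:1 C:2 H:6
Element totals:
  C: 5
  H: 9
  N: 3

C5H9N3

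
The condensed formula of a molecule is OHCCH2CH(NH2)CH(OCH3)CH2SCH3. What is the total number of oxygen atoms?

Atom tally by fragment:
  OHCCH2 → C:2 H:3 O:1
  CH(NH2) → C:1 H:3 N:1
  CH(OCH3) → C:2 H:4 O:1
  CH2SCH3 → C:2 H:5 S:1
Element totals:
  C: 7
  H: 15
  N: 1
  O: 2
  S: 1

2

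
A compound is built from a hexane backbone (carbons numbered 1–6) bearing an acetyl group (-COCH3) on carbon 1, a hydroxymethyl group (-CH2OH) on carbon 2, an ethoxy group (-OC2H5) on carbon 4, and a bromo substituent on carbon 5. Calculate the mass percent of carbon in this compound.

46.99%

Atom tally by fragment:
  CH3COCH2 → C:3 H:5 O:1
  CH(CH2OH) → C:2 H:4 O:1
  CH2 → C:1 H:2
  CH(OC2H5) → C:3 H:6 O:1
  CH(Br) → C:1 H:1 Br:1
  CH3 → C:1 H:3
Element totals:
  C: 11
  H: 21
  Br: 1
  O: 3
Molecular formula: C11H21BrO3.
Molar mass = 281.190 g/mol.
Mass from C: 11 × 12.011 = 132.121 g/mol.
%C = 132.121 / 281.190 × 100 = 46.99%.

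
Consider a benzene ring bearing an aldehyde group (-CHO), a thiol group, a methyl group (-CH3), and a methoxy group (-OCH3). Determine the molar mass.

182.24 g/mol

Atom tally by fragment:
  benzene ring core → C:6 H:6
  (− 4 ring H displaced by substituents)
  + CHO → C:1 H:1 O:1
  + SH → S:1 H:1
  + CH3 → C:1 H:3
  + OCH3 → C:1 H:3 O:1
Element totals:
  C: 9
  H: 10
  O: 2
  S: 1
Molecular formula: C9H10O2S.
  M = 9(12.011) + 10(1.008) + 2(15.999) + 32.06
    = 108.099 + 10.080 + 31.998 + 32.060 = 182.237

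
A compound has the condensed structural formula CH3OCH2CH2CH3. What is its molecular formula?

C4H10O

Atom tally by fragment:
  CH3OCH2 → C:2 H:5 O:1
  CH2 → C:1 H:2
  CH3 → C:1 H:3
Element totals:
  C: 4
  H: 10
  O: 1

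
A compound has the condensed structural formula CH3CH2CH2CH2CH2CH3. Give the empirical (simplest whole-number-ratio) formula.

C3H7

Atom tally by fragment:
  CH3 → C:1 H:3
  CH2 → C:1 H:2
  CH2 → C:1 H:2
  CH2 → C:1 H:2
  CH2 → C:1 H:2
  CH3 → C:1 H:3
Element totals:
  C: 6
  H: 14
Molecular formula: C6H14.
gcd of subscripts = 2; dividing each by 2:
  C: 6/2 = 3
  H: 14/2 = 7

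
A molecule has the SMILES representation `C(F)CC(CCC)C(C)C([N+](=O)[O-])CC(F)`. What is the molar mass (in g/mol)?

237.29 g/mol

Atom tally by fragment:
  FCH2 → C:1 H:2 F:1
  CH2 → C:1 H:2
  CH(CH2CH2CH3) → C:4 H:8
  CH(CH3) → C:2 H:4
  CH(NO2) → C:1 H:1 N:1 O:2
  CH2 → C:1 H:2
  CH2F → C:1 H:2 F:1
Element totals:
  C: 11
  H: 21
  F: 2
  N: 1
  O: 2
Molecular formula: C11H21F2NO2.
  M = 11(12.011) + 21(1.008) + 2(18.998) + 14.007 + 2(15.999)
    = 132.121 + 21.168 + 37.996 + 14.007 + 31.998 = 237.290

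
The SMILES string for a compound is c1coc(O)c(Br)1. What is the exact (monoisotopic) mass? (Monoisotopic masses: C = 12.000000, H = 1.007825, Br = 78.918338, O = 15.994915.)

Atom tally by fragment:
  furan ring core → C:4 H:4 O:1
  (− 2 ring H displaced by substituents)
  + OH → O:1 H:1
  + Br → Br:1
Element totals:
  C: 4
  H: 3
  Br: 1
  O: 2
Molecular formula: C4H3BrO2.
  M = 4(12.0) + 3(1.007825) + 78.918338 + 2(15.994915)
    = 48.000000 + 3.023475 + 78.918338 + 31.989830 = 161.931643

161.9316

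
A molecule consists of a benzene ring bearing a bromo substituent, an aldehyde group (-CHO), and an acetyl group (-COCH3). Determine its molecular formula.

C9H7BrO2

Atom tally by fragment:
  benzene ring core → C:6 H:6
  (− 3 ring H displaced by substituents)
  + Br → Br:1
  + CHO → C:1 H:1 O:1
  + COCH3 → C:2 H:3 O:1
Element totals:
  C: 9
  H: 7
  Br: 1
  O: 2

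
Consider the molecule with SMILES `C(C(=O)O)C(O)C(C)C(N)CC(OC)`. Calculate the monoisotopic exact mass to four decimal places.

205.1314

Atom tally by fragment:
  HOOCCH2 → C:2 H:3 O:2
  CH(OH) → C:1 H:2 O:1
  CH(CH3) → C:2 H:4
  CH(NH2) → C:1 H:3 N:1
  CH2 → C:1 H:2
  CH2OCH3 → C:2 H:5 O:1
Element totals:
  C: 9
  H: 19
  N: 1
  O: 4
Molecular formula: C9H19NO4.
  M = 9(12.0) + 19(1.007825) + 14.003074 + 4(15.994915)
    = 108.000000 + 19.148675 + 14.003074 + 63.979660 = 205.131409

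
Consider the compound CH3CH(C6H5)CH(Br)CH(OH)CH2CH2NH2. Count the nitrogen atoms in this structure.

Atom tally by fragment:
  CH3 → C:1 H:3
  CH(C6H5) → C:7 H:6
  CH(Br) → C:1 H:1 Br:1
  CH(OH) → C:1 H:2 O:1
  CH2 → C:1 H:2
  CH2NH2 → C:1 H:4 N:1
Element totals:
  C: 12
  H: 18
  Br: 1
  N: 1
  O: 1

1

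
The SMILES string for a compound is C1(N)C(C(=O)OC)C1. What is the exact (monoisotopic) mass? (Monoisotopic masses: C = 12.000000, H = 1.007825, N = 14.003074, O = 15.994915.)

115.0633

Atom tally by fragment:
  cyclopropane ring core → C:3 H:6
  (− 2 ring H displaced by substituents)
  + NH2 → N:1 H:2
  + COOCH3 → C:2 H:3 O:2
Element totals:
  C: 5
  H: 9
  N: 1
  O: 2
Molecular formula: C5H9NO2.
  M = 5(12.0) + 9(1.007825) + 14.003074 + 2(15.994915)
    = 60.000000 + 9.070425 + 14.003074 + 31.989830 = 115.063329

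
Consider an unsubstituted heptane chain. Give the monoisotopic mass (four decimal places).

Atom tally by fragment:
  CH3 → C:1 H:3
  CH2 → C:1 H:2
  CH2 → C:1 H:2
  CH2 → C:1 H:2
  CH2 → C:1 H:2
  CH2 → C:1 H:2
  CH3 → C:1 H:3
Element totals:
  C: 7
  H: 16
Molecular formula: C7H16.
  M = 7(12.0) + 16(1.007825)
    = 84.000000 + 16.125200 = 100.125200

100.1252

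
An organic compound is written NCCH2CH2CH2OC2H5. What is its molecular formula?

Atom tally by fragment:
  NCCH2 → C:2 H:2 N:1
  CH2 → C:1 H:2
  CH2OC2H5 → C:3 H:7 O:1
Element totals:
  C: 6
  H: 11
  N: 1
  O: 1

C6H11NO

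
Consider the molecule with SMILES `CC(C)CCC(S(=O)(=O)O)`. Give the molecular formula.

Atom tally by fragment:
  CH3 → C:1 H:3
  CH(CH3) → C:2 H:4
  CH2 → C:1 H:2
  CH2 → C:1 H:2
  CH2SO3H → C:1 H:3 S:1 O:3
Element totals:
  C: 6
  H: 14
  O: 3
  S: 1

C6H14O3S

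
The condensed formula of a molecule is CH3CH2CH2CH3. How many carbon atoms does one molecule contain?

Atom tally by fragment:
  CH3 → C:1 H:3
  CH2 → C:1 H:2
  CH2 → C:1 H:2
  CH3 → C:1 H:3
Element totals:
  C: 4
  H: 10

4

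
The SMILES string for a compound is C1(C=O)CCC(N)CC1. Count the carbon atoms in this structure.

Atom tally by fragment:
  cyclohexane ring core → C:6 H:12
  (− 2 ring H displaced by substituents)
  + CHO → C:1 H:1 O:1
  + NH2 → N:1 H:2
Element totals:
  C: 7
  H: 13
  N: 1
  O: 1

7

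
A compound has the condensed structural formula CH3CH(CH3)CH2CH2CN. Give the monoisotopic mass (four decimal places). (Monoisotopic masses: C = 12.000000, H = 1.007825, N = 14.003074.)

97.0891

Atom tally by fragment:
  CH3 → C:1 H:3
  CH(CH3) → C:2 H:4
  CH2 → C:1 H:2
  CH2CN → C:2 H:2 N:1
Element totals:
  C: 6
  H: 11
  N: 1
Molecular formula: C6H11N.
  M = 6(12.0) + 11(1.007825) + 14.003074
    = 72.000000 + 11.086075 + 14.003074 = 97.089149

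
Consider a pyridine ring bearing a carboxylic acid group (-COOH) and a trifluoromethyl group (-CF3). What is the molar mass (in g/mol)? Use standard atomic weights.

191.11 g/mol

Atom tally by fragment:
  pyridine ring core → C:5 H:5 N:1
  (− 2 ring H displaced by substituents)
  + COOH → C:1 H:1 O:2
  + CF3 → C:1 F:3
Element totals:
  C: 7
  H: 4
  F: 3
  N: 1
  O: 2
Molecular formula: C7H4F3NO2.
  M = 7(12.011) + 4(1.008) + 3(18.998) + 14.007 + 2(15.999)
    = 84.077 + 4.032 + 56.994 + 14.007 + 31.998 = 191.108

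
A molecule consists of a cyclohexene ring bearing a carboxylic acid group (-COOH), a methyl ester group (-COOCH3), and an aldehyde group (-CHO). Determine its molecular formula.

C10H12O5

Atom tally by fragment:
  cyclohexene ring core → C:6 H:10
  (− 3 ring H displaced by substituents)
  + COOH → C:1 H:1 O:2
  + COOCH3 → C:2 H:3 O:2
  + CHO → C:1 H:1 O:1
Element totals:
  C: 10
  H: 12
  O: 5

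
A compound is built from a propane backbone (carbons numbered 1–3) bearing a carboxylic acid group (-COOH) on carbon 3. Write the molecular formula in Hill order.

C4H8O2

Atom tally by fragment:
  CH3 → C:1 H:3
  CH2 → C:1 H:2
  CH2COOH → C:2 H:3 O:2
Element totals:
  C: 4
  H: 8
  O: 2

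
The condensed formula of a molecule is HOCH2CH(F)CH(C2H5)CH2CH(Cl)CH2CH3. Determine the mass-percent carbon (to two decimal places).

54.96%

Element totals:
  C: 9
  H: 18
  Cl: 1
  F: 1
  O: 1
Molecular formula: C9H18ClFO.
Molar mass = 196.690 g/mol.
Mass from C: 9 × 12.011 = 108.099 g/mol.
%C = 108.099 / 196.690 × 100 = 54.96%.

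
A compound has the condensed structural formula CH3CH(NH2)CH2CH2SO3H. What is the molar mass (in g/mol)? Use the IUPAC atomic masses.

153.20 g/mol

Element totals:
  C: 4
  H: 11
  N: 1
  O: 3
  S: 1
Molecular formula: C4H11NO3S.
  M = 4(12.011) + 11(1.008) + 14.007 + 3(15.999) + 32.06
    = 48.044 + 11.088 + 14.007 + 47.997 + 32.060 = 153.196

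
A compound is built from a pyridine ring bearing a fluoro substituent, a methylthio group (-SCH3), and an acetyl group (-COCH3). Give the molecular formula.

C8H8FNOS

Atom tally by fragment:
  pyridine ring core → C:5 H:5 N:1
  (− 3 ring H displaced by substituents)
  + F → F:1
  + SCH3 → C:1 H:3 S:1
  + COCH3 → C:2 H:3 O:1
Element totals:
  C: 8
  H: 8
  F: 1
  N: 1
  O: 1
  S: 1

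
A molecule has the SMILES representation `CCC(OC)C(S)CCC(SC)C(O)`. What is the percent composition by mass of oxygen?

13.42%

Atom tally by fragment:
  CH3 → C:1 H:3
  CH2 → C:1 H:2
  CH(OCH3) → C:2 H:4 O:1
  CH(SH) → C:1 H:2 S:1
  CH2 → C:1 H:2
  CH2 → C:1 H:2
  CH(SCH3) → C:2 H:4 S:1
  CH2OH → C:1 H:3 O:1
Element totals:
  C: 10
  H: 22
  O: 2
  S: 2
Molecular formula: C10H22O2S2.
Molar mass = 238.404 g/mol.
Mass from O: 2 × 15.999 = 31.998 g/mol.
%O = 31.998 / 238.404 × 100 = 13.42%.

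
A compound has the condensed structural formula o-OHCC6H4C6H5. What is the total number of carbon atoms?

Atom tally by fragment:
  benzene ring core → C:6 H:6
  (− 2 ring H displaced by substituents)
  + CHO → C:1 H:1 O:1
  + C6H5 → C:6 H:5
Element totals:
  C: 13
  H: 10
  O: 1

13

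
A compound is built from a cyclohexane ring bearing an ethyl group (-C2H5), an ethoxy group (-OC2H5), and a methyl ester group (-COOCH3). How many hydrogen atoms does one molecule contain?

Atom tally by fragment:
  cyclohexane ring core → C:6 H:12
  (− 3 ring H displaced by substituents)
  + C2H5 → C:2 H:5
  + OC2H5 → C:2 H:5 O:1
  + COOCH3 → C:2 H:3 O:2
Element totals:
  C: 12
  H: 22
  O: 3

22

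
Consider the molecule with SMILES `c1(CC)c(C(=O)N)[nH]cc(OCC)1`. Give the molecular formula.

Atom tally by fragment:
  pyrrole ring core → C:4 H:5 N:1
  (− 3 ring H displaced by substituents)
  + C2H5 → C:2 H:5
  + CONH2 → C:1 H:2 O:1 N:1
  + OC2H5 → C:2 H:5 O:1
Element totals:
  C: 9
  H: 14
  N: 2
  O: 2

C9H14N2O2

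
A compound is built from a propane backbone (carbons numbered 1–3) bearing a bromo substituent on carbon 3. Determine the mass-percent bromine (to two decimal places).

64.97%

Atom tally by fragment:
  CH3 → C:1 H:3
  CH2 → C:1 H:2
  CH2Br → C:1 H:2 Br:1
Element totals:
  C: 3
  H: 7
  Br: 1
Molecular formula: C3H7Br.
Molar mass = 122.993 g/mol.
Mass from Br: 1 × 79.904 = 79.904 g/mol.
%Br = 79.904 / 122.993 × 100 = 64.97%.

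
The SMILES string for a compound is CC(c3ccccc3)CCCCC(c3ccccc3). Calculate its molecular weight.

Atom tally by fragment:
  CH3 → C:1 H:3
  CH(C6H5) → C:7 H:6
  CH2 → C:1 H:2
  CH2 → C:1 H:2
  CH2 → C:1 H:2
  CH2 → C:1 H:2
  CH2C6H5 → C:7 H:7
Element totals:
  C: 19
  H: 24
Molecular formula: C19H24.
  M = 19(12.011) + 24(1.008)
    = 228.209 + 24.192 = 252.401

252.40 g/mol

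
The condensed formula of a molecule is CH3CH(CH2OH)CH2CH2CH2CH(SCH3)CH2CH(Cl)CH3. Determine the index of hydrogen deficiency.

0

Element totals:
  C: 11
  H: 23
  Cl: 1
  O: 1
  S: 1
Molecular formula: C11H23ClOS.
DoU = (2C + 2 + N − H − X) / 2 = (2·11 + 2 + 0 − 23 − 1) / 2 = 0.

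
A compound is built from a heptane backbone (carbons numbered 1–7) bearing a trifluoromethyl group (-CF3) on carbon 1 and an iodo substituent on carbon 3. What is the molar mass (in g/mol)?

Atom tally by fragment:
  F3CCH2 → C:2 H:2 F:3
  CH2 → C:1 H:2
  CH(I) → C:1 H:1 I:1
  CH2 → C:1 H:2
  CH2 → C:1 H:2
  CH2 → C:1 H:2
  CH3 → C:1 H:3
Element totals:
  C: 8
  H: 14
  F: 3
  I: 1
Molecular formula: C8H14F3I.
  M = 8(12.011) + 14(1.008) + 3(18.998) + 126.904
    = 96.088 + 14.112 + 56.994 + 126.904 = 294.098

294.10 g/mol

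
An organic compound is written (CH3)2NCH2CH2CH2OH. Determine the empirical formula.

Element totals:
  C: 5
  H: 13
  N: 1
  O: 1
Molecular formula: C5H13NO.
gcd of subscripts (5, 13, 1, 1) = 1, so the empirical formula equals the molecular formula.

C5H13NO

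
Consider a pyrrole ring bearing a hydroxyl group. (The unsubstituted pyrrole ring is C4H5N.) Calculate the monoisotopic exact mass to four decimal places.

83.0371

Atom tally by fragment:
  pyrrole ring core → C:4 H:5 N:1
  (− 1 ring H displaced by substituents)
  + OH → O:1 H:1
Element totals:
  C: 4
  H: 5
  N: 1
  O: 1
Molecular formula: C4H5NO.
  M = 4(12.0) + 5(1.007825) + 14.003074 + 15.994915
    = 48.000000 + 5.039125 + 14.003074 + 15.994915 = 83.037114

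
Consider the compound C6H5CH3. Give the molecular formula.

C7H8

Atom tally by fragment:
  benzene ring core → C:6 H:6
  (− 1 ring H displaced by substituents)
  + CH3 → C:1 H:3
Element totals:
  C: 7
  H: 8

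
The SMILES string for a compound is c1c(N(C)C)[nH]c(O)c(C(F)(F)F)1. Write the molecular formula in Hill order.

Atom tally by fragment:
  pyrrole ring core → C:4 H:5 N:1
  (− 3 ring H displaced by substituents)
  + N(CH3)2 → N:1 C:2 H:6
  + OH → O:1 H:1
  + CF3 → C:1 F:3
Element totals:
  C: 7
  H: 9
  F: 3
  N: 2
  O: 1

C7H9F3N2O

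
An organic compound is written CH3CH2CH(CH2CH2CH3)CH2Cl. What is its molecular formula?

C7H15Cl

Element totals:
  C: 7
  H: 15
  Cl: 1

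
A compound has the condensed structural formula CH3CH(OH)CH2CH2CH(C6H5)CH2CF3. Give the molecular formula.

Atom tally by fragment:
  CH3 → C:1 H:3
  CH(OH) → C:1 H:2 O:1
  CH2 → C:1 H:2
  CH2 → C:1 H:2
  CH(C6H5) → C:7 H:6
  CH2CF3 → C:2 H:2 F:3
Element totals:
  C: 13
  H: 17
  F: 3
  O: 1

C13H17F3O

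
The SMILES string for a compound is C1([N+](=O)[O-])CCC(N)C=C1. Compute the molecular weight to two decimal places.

Atom tally by fragment:
  cyclohexene ring core → C:6 H:10
  (− 2 ring H displaced by substituents)
  + NO2 → N:1 O:2
  + NH2 → N:1 H:2
Element totals:
  C: 6
  H: 10
  N: 2
  O: 2
Molecular formula: C6H10N2O2.
  M = 6(12.011) + 10(1.008) + 2(14.007) + 2(15.999)
    = 72.066 + 10.080 + 28.014 + 31.998 = 142.158

142.16 g/mol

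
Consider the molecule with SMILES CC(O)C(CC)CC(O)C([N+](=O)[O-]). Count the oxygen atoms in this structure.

4

Atom tally by fragment:
  CH3 → C:1 H:3
  CH(OH) → C:1 H:2 O:1
  CH(C2H5) → C:3 H:6
  CH2 → C:1 H:2
  CH(OH) → C:1 H:2 O:1
  CH2NO2 → C:1 H:2 N:1 O:2
Element totals:
  C: 8
  H: 17
  N: 1
  O: 4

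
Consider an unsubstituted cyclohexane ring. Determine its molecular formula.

C6H12

Atom tally by fragment:
  cyclohexane ring core → C:6 H:12
Element totals:
  C: 6
  H: 12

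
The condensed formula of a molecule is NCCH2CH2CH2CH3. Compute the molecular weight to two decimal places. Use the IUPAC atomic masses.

Atom tally by fragment:
  NCCH2 → C:2 H:2 N:1
  CH2 → C:1 H:2
  CH2 → C:1 H:2
  CH3 → C:1 H:3
Element totals:
  C: 5
  H: 9
  N: 1
Molecular formula: C5H9N.
  M = 5(12.011) + 9(1.008) + 14.007
    = 60.055 + 9.072 + 14.007 = 83.134

83.13 g/mol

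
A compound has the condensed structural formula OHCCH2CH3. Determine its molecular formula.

C3H6O

Element totals:
  C: 3
  H: 6
  O: 1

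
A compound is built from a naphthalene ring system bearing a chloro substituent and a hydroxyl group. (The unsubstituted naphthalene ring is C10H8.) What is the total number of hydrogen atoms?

Atom tally by fragment:
  naphthalene ring system core → C:10 H:8
  (− 2 ring H displaced by substituents)
  + Cl → Cl:1
  + OH → O:1 H:1
Element totals:
  C: 10
  H: 7
  Cl: 1
  O: 1

7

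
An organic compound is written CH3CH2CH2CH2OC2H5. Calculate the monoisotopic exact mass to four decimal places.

102.1045

Element totals:
  C: 6
  H: 14
  O: 1
Molecular formula: C6H14O.
  M = 6(12.0) + 14(1.007825) + 15.994915
    = 72.000000 + 14.109550 + 15.994915 = 102.104465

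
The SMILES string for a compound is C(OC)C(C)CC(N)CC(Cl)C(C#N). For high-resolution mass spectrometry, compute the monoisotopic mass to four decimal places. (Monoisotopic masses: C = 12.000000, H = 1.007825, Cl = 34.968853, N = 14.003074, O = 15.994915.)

Atom tally by fragment:
  CH3OCH2 → C:2 H:5 O:1
  CH(CH3) → C:2 H:4
  CH2 → C:1 H:2
  CH(NH2) → C:1 H:3 N:1
  CH2 → C:1 H:2
  CH(Cl) → C:1 H:1 Cl:1
  CH2CN → C:2 H:2 N:1
Element totals:
  C: 10
  H: 19
  Cl: 1
  N: 2
  O: 1
Molecular formula: C10H19ClN2O.
  M = 10(12.0) + 19(1.007825) + 34.968853 + 2(14.003074) + 15.994915
    = 120.000000 + 19.148675 + 34.968853 + 28.006148 + 15.994915 = 218.118591

218.1186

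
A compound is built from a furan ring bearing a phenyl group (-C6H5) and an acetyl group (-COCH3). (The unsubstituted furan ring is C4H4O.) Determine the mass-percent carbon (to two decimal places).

77.40%

Atom tally by fragment:
  furan ring core → C:4 H:4 O:1
  (− 2 ring H displaced by substituents)
  + C6H5 → C:6 H:5
  + COCH3 → C:2 H:3 O:1
Element totals:
  C: 12
  H: 10
  O: 2
Molecular formula: C12H10O2.
Molar mass = 186.210 g/mol.
Mass from C: 12 × 12.011 = 144.132 g/mol.
%C = 144.132 / 186.210 × 100 = 77.40%.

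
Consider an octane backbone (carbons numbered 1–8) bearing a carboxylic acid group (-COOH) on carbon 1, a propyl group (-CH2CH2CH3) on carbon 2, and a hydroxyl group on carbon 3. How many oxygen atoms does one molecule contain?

3

Atom tally by fragment:
  HOOCCH2 → C:2 H:3 O:2
  CH(CH2CH2CH3) → C:4 H:8
  CH(OH) → C:1 H:2 O:1
  CH2 → C:1 H:2
  CH2 → C:1 H:2
  CH2 → C:1 H:2
  CH2 → C:1 H:2
  CH3 → C:1 H:3
Element totals:
  C: 12
  H: 24
  O: 3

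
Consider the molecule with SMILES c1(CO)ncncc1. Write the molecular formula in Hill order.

C5H6N2O

Atom tally by fragment:
  pyrimidine ring core → C:4 H:4 N:2
  (− 1 ring H displaced by substituents)
  + CH2OH → C:1 H:3 O:1
Element totals:
  C: 5
  H: 6
  N: 2
  O: 1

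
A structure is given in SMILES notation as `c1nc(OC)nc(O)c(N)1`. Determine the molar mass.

141.13 g/mol

Atom tally by fragment:
  pyrimidine ring core → C:4 H:4 N:2
  (− 3 ring H displaced by substituents)
  + OCH3 → C:1 H:3 O:1
  + OH → O:1 H:1
  + NH2 → N:1 H:2
Element totals:
  C: 5
  H: 7
  N: 3
  O: 2
Molecular formula: C5H7N3O2.
  M = 5(12.011) + 7(1.008) + 3(14.007) + 2(15.999)
    = 60.055 + 7.056 + 42.021 + 31.998 = 141.130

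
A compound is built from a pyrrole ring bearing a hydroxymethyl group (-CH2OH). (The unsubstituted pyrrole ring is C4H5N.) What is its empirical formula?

C5H7NO

Atom tally by fragment:
  pyrrole ring core → C:4 H:5 N:1
  (− 1 ring H displaced by substituents)
  + CH2OH → C:1 H:3 O:1
Element totals:
  C: 5
  H: 7
  N: 1
  O: 1
Molecular formula: C5H7NO.
gcd of subscripts (5, 7, 1, 1) = 1, so the empirical formula equals the molecular formula.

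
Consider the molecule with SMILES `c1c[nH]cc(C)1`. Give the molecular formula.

C5H7N

Atom tally by fragment:
  pyrrole ring core → C:4 H:5 N:1
  (− 1 ring H displaced by substituents)
  + CH3 → C:1 H:3
Element totals:
  C: 5
  H: 7
  N: 1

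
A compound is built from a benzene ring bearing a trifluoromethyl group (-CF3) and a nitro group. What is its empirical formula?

Atom tally by fragment:
  benzene ring core → C:6 H:6
  (− 2 ring H displaced by substituents)
  + CF3 → C:1 F:3
  + NO2 → N:1 O:2
Element totals:
  C: 7
  H: 4
  F: 3
  N: 1
  O: 2
Molecular formula: C7H4F3NO2.
gcd of subscripts (7, 3, 4, 1, 2) = 1, so the empirical formula equals the molecular formula.

C7H4F3NO2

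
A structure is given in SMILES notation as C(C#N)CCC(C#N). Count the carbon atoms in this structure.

6

Atom tally by fragment:
  NCCH2 → C:2 H:2 N:1
  CH2 → C:1 H:2
  CH2 → C:1 H:2
  CH2CN → C:2 H:2 N:1
Element totals:
  C: 6
  H: 8
  N: 2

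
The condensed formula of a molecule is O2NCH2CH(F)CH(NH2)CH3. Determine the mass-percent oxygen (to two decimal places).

23.51%

Atom tally by fragment:
  O2NCH2 → C:1 H:2 N:1 O:2
  CH(F) → C:1 H:1 F:1
  CH(NH2) → C:1 H:3 N:1
  CH3 → C:1 H:3
Element totals:
  C: 4
  H: 9
  F: 1
  N: 2
  O: 2
Molecular formula: C4H9FN2O2.
Molar mass = 136.126 g/mol.
Mass from O: 2 × 15.999 = 31.998 g/mol.
%O = 31.998 / 136.126 × 100 = 23.51%.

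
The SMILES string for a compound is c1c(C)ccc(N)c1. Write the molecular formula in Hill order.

C7H9N

Atom tally by fragment:
  benzene ring core → C:6 H:6
  (− 2 ring H displaced by substituents)
  + CH3 → C:1 H:3
  + NH2 → N:1 H:2
Element totals:
  C: 7
  H: 9
  N: 1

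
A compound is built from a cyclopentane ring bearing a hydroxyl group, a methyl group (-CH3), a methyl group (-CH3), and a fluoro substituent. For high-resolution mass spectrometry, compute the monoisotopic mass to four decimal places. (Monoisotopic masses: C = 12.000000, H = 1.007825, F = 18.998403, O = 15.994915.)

132.0950

Atom tally by fragment:
  cyclopentane ring core → C:5 H:10
  (− 4 ring H displaced by substituents)
  + OH → O:1 H:1
  + CH3 → C:1 H:3
  + CH3 → C:1 H:3
  + F → F:1
Element totals:
  C: 7
  H: 13
  F: 1
  O: 1
Molecular formula: C7H13FO.
  M = 7(12.0) + 13(1.007825) + 18.998403 + 15.994915
    = 84.000000 + 13.101725 + 18.998403 + 15.994915 = 132.095043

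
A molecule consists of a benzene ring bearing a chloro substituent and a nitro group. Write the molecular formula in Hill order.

Atom tally by fragment:
  benzene ring core → C:6 H:6
  (− 2 ring H displaced by substituents)
  + Cl → Cl:1
  + NO2 → N:1 O:2
Element totals:
  C: 6
  H: 4
  Cl: 1
  N: 1
  O: 2

C6H4ClNO2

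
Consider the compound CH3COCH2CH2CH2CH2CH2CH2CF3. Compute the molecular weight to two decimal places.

Atom tally by fragment:
  CH3COCH2 → C:3 H:5 O:1
  CH2 → C:1 H:2
  CH2 → C:1 H:2
  CH2 → C:1 H:2
  CH2 → C:1 H:2
  CH2CF3 → C:2 H:2 F:3
Element totals:
  C: 9
  H: 15
  F: 3
  O: 1
Molecular formula: C9H15F3O.
  M = 9(12.011) + 15(1.008) + 3(18.998) + 15.999
    = 108.099 + 15.120 + 56.994 + 15.999 = 196.212

196.21 g/mol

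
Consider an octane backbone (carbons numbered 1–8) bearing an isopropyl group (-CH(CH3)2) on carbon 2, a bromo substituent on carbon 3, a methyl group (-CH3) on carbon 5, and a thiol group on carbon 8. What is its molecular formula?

Atom tally by fragment:
  CH3 → C:1 H:3
  CH(CH(CH3)2) → C:4 H:8
  CH(Br) → C:1 H:1 Br:1
  CH2 → C:1 H:2
  CH(CH3) → C:2 H:4
  CH2 → C:1 H:2
  CH2 → C:1 H:2
  CH2SH → C:1 H:3 S:1
Element totals:
  C: 12
  H: 25
  Br: 1
  S: 1

C12H25BrS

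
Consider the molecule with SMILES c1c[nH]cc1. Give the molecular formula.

Atom tally by fragment:
  pyrrole ring core → C:4 H:5 N:1
Element totals:
  C: 4
  H: 5
  N: 1

C4H5N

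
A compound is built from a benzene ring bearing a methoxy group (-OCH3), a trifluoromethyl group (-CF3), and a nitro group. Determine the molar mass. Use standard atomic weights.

221.13 g/mol

Atom tally by fragment:
  benzene ring core → C:6 H:6
  (− 3 ring H displaced by substituents)
  + OCH3 → C:1 H:3 O:1
  + CF3 → C:1 F:3
  + NO2 → N:1 O:2
Element totals:
  C: 8
  H: 6
  F: 3
  N: 1
  O: 3
Molecular formula: C8H6F3NO3.
  M = 8(12.011) + 6(1.008) + 3(18.998) + 14.007 + 3(15.999)
    = 96.088 + 6.048 + 56.994 + 14.007 + 47.997 = 221.134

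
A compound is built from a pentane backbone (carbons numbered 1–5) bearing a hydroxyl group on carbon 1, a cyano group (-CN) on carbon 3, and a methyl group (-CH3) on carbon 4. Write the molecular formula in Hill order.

C7H13NO

Atom tally by fragment:
  HOCH2 → C:1 H:3 O:1
  CH2 → C:1 H:2
  CH(CN) → C:2 H:1 N:1
  CH(CH3) → C:2 H:4
  CH3 → C:1 H:3
Element totals:
  C: 7
  H: 13
  N: 1
  O: 1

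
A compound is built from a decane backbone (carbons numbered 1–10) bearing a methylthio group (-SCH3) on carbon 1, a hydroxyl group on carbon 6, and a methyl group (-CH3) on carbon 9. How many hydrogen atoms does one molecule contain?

26

Atom tally by fragment:
  CH3SCH2 → C:2 H:5 S:1
  CH2 → C:1 H:2
  CH2 → C:1 H:2
  CH2 → C:1 H:2
  CH2 → C:1 H:2
  CH(OH) → C:1 H:2 O:1
  CH2 → C:1 H:2
  CH2 → C:1 H:2
  CH(CH3) → C:2 H:4
  CH3 → C:1 H:3
Element totals:
  C: 12
  H: 26
  O: 1
  S: 1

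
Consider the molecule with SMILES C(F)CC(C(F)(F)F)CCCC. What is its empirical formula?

C4H7F2

Atom tally by fragment:
  FCH2 → C:1 H:2 F:1
  CH2 → C:1 H:2
  CH(CF3) → C:2 H:1 F:3
  CH2 → C:1 H:2
  CH2 → C:1 H:2
  CH2 → C:1 H:2
  CH3 → C:1 H:3
Element totals:
  C: 8
  H: 14
  F: 4
Molecular formula: C8H14F4.
gcd of subscripts = 2; dividing each by 2:
  C: 8/2 = 4
  F: 4/2 = 2
  H: 14/2 = 7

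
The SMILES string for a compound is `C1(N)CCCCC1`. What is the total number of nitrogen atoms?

1

Atom tally by fragment:
  cyclohexane ring core → C:6 H:12
  (− 1 ring H displaced by substituents)
  + NH2 → N:1 H:2
Element totals:
  C: 6
  H: 13
  N: 1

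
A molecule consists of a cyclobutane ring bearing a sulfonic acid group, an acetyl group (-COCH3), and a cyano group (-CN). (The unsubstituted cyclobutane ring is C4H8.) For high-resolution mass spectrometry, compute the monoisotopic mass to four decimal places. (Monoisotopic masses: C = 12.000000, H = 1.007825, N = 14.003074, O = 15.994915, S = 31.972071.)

Atom tally by fragment:
  cyclobutane ring core → C:4 H:8
  (− 3 ring H displaced by substituents)
  + SO3H → S:1 O:3 H:1
  + COCH3 → C:2 H:3 O:1
  + CN → C:1 N:1
Element totals:
  C: 7
  H: 9
  N: 1
  O: 4
  S: 1
Molecular formula: C7H9NO4S.
  M = 7(12.0) + 9(1.007825) + 14.003074 + 4(15.994915) + 31.972071
    = 84.000000 + 9.070425 + 14.003074 + 63.979660 + 31.972071 = 203.025230

203.0252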